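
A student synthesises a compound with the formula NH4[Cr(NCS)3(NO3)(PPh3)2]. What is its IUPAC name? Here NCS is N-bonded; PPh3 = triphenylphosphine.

The 1 ammonium counter-ion carries a total charge of +1, so each complex ion is 1−.
Ligand charges: 3×isothiocyanato (-1 each), 1×nitrato (-1 each), 2×triphenylphosphine (neutral); total -4. So Cr + (-4) = 1−, giving Cr = +3.
Ligands are named alphabetically: isothiocyanato before nitrato before triphenylphosphine.
The complex ion is anionic, so chromium takes the -ate form chromate(III).

ammonium triisothiocyanatonitratobis(triphenylphosphine)chromate(III)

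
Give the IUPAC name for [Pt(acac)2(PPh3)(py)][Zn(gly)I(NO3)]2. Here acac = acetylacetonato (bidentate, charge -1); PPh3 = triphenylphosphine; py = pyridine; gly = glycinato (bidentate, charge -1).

bis(acetylacetonato)(pyridine)(triphenylphosphine)platinum(IV) (glycinato)iodonitratozincate(II)

Zinc is always +2 in its complexes; the anion's ligand charges sum to -3, so the complex anion is 1−.
With 2 anions per cation, the cation must be 2×1 = 2+.
Cation: ligand charges sum to -2; for the ion to be 2+, Pt = +4.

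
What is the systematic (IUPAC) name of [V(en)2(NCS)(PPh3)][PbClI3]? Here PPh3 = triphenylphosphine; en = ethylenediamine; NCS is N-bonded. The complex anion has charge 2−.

bis(ethylenediamine)isothiocyanato(triphenylphosphine)vanadium(III) chlorotriiodoplumbate(II)

Both ions are complex: the cation is named first with the plain metal name, the anion second with the -ate form; each ion's ligands are alphabetised independently.
The complex anion is given as 2−; its ligand charges sum to -4, so Pb = +2.
A 1:1 salt means the cation carries the equal and opposite charge, 2+.
Cation: ligand charges sum to -1; for the ion to be 2+, V = +3.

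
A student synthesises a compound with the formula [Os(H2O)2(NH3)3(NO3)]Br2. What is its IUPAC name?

The 2 bromide counter-ions carry a total charge of -2, so each complex ion is 2+.
Ligand charges: 3×ammine (neutral), 2×aqua (neutral), 1×nitrato (-1 each); total -1. So Os + (-1) = 2+, giving Os = +3.
Ligands are named alphabetically: ammine before aqua before nitrato.

triamminediaquanitratoosmium(III) bromide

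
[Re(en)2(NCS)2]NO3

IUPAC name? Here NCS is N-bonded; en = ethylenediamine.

bis(ethylenediamine)diisothiocyanatorhenium(III) nitrate

The 1 nitrate counter-ion carries a total charge of -1, so each complex ion is 1+.
Ligand charges: 2×isothiocyanato (-1 each), 2×ethylenediamine (neutral); total -2. So Re + (-2) = 1+, giving Re = +3.
Ligands are named alphabetically: ethylenediamine before isothiocyanato.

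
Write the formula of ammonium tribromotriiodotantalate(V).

NH4[TaBr3I3]

Ligands: 3 bromo (Br, -1), 3 iodo (I, -1). Ligand charge sum = -6.
With Ta in oxidation state +5, the complex ion is [Ta...]^1−.
Charge balance with ammonium (+1) requires 1 complex ion per 1 ammonium.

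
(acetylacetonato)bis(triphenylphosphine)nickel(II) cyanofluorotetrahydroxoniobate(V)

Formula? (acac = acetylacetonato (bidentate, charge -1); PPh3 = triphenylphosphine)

Cation [Ni…]: ligand charges -1, Ni(II) ⇒ ion charge 1+.
Anion [Nb…]: ligand charges -6, Nb(V) ⇒ ion charge 1−.

[Ni(acac)(PPh3)2][Nb(CN)F(OH)4]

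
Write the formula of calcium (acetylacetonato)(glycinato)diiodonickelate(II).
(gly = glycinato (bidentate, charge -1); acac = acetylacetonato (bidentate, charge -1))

Ligands: 2 iodo (I, -1), 1 glycinato (gly, -1), 1 acetylacetonato (acac, -1). Ligand charge sum = -4.
With Ni in oxidation state +2, the complex ion is [Ni...]^2−.
Charge balance with calcium (+2) requires 1 complex ion per 1 calcium.

Ca[Ni(acac)(gly)I2]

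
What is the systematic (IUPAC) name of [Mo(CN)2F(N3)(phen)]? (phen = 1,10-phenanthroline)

azidodicyanofluoro(1,10-phenanthroline)molybdenum(IV)

There is no counter-ion, so the complex is neutral overall.
Ligand charges: 1×azido (-1 each), 1×1,10-phenanthroline (neutral), 1×fluoro (-1 each), 2×cyano (-1 each); total -4. So Mo + (-4) = 0, giving Mo = +4.
Ligands are named alphabetically: azido before cyano before fluoro before phenanthroline.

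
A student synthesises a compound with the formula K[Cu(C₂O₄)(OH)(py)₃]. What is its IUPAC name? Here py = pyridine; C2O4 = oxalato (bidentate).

The 1 potassium counter-ion carries a total charge of +1, so each complex ion is 1−.
Ligand charges: 1×hydroxo (-1 each), 3×pyridine (neutral), 1×oxalato (-2 each); total -3. So Cu + (-3) = 1−, giving Cu = +2.
Ligands are named alphabetically: hydroxo before oxalato before pyridine.
The complex ion is anionic, so copper takes the -ate form cuprate(II).

potassium hydroxooxalatotris(pyridine)cuprate(II)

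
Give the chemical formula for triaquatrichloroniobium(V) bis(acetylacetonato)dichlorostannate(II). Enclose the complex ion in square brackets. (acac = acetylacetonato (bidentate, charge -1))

[NbCl3(H2O)3][Sn(acac)2Cl2]

Cation [Nb…]: ligand charges -3, Nb(V) ⇒ ion charge 2+.
Anion [Sn…]: ligand charges -4, Sn(II) ⇒ ion charge 2−.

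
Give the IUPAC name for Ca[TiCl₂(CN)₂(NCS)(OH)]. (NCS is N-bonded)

The 1 calcium counter-ion carries a total charge of +2, so each complex ion is 2−.
Ligand charges: 2×chloro (-1 each), 2×cyano (-1 each), 1×hydroxo (-1 each), 1×isothiocyanato (-1 each); total -6. So Ti + (-6) = 2−, giving Ti = +4.
Ligands are named alphabetically: chloro before cyano before hydroxo before isothiocyanato.
The complex ion is anionic, so titanium takes the -ate form titanate(IV).

calcium dichlorodicyanohydroxoisothiocyanatotitanate(IV)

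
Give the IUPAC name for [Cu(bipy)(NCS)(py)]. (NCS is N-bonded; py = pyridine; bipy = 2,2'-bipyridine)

There is no counter-ion, so the complex is neutral overall.
Ligand charges: 1×isothiocyanato (-1 each), 1×pyridine (neutral), 1×2,2'-bipyridine (neutral); total -1. So Cu + (-1) = 0, giving Cu = +1.
Ligands are named alphabetically: bipyridine before isothiocyanato before pyridine.

(2,2'-bipyridine)isothiocyanato(pyridine)copper(I)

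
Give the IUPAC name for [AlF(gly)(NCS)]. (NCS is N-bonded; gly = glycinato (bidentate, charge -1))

There is no counter-ion, so the complex is neutral overall.
Ligand charges: 1×isothiocyanato (-1 each), 1×glycinato (-1 each), 1×fluoro (-1 each); total -3. So Al + (-3) = 0, giving Al = +3.
Ligands are named alphabetically: fluoro before glycinato before isothiocyanato.

fluoro(glycinato)isothiocyanatoaluminium(III)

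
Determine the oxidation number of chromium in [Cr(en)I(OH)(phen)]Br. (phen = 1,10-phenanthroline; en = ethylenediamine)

1 bromide outside the brackets (-1 each) → the complex ion is 1+.
Ligand charges: 1×phen neutral; 1×en neutral; 1×OH = -1; 1×I = -1; sum -2.
Cr + (-2) = 1+ ⇒ Cr is +3.

+3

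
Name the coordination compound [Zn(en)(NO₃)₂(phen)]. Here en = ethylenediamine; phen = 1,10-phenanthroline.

There is no counter-ion, so the complex is neutral overall.
Ligand charges: 1×ethylenediamine (neutral), 2×nitrato (-1 each), 1×1,10-phenanthroline (neutral); total -2. So Zn + (-2) = 0, giving Zn = +2.
Ligands are named alphabetically: ethylenediamine before nitrato before phenanthroline.

(ethylenediamine)dinitrato(1,10-phenanthroline)zinc(II)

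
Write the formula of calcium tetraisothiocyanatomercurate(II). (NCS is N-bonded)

Ligands: 4 isothiocyanato (NCS, -1). Ligand charge sum = -4.
Charge balance with calcium (+2) requires 1 complex ion per 1 calcium.

Ca[Hg(NCS)4]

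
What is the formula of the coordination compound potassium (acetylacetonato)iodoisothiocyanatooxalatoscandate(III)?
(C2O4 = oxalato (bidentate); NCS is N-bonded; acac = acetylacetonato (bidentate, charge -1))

Ligands: 1 oxalato (C2O4, -2), 1 isothiocyanato (NCS, -1), 1 acetylacetonato (acac, -1), 1 iodo (I, -1). Ligand charge sum = -5.
With Sc in oxidation state +3, the complex ion is [Sc...]^2−.
Charge balance with potassium (+1) requires 1 complex ion per 2 potassium.

K2[Sc(acac)(C2O4)I(NCS)]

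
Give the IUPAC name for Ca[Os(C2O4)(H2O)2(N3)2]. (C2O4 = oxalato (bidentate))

calcium diaquadiazidooxalatoosmate(II)

The 1 calcium counter-ion carries a total charge of +2, so each complex ion is 2−.
Ligand charges: 2×aqua (neutral), 1×oxalato (-2 each), 2×azido (-1 each); total -4. So Os + (-4) = 2−, giving Os = +2.
Ligands are named alphabetically: aqua before azido before oxalato.
The complex ion is anionic, so osmium takes the -ate form osmate(II).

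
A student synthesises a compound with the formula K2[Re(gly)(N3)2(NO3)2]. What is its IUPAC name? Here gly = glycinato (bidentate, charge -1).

potassium diazido(glycinato)dinitratorhenate(III)

The 2 potassium counter-ions carry a total charge of +2, so each complex ion is 2−.
Ligand charges: 1×glycinato (-1 each), 2×nitrato (-1 each), 2×azido (-1 each); total -5. So Re + (-5) = 2−, giving Re = +3.
Ligands are named alphabetically: azido before glycinato before nitrato.
The complex ion is anionic, so rhenium takes the -ate form rhenate(III).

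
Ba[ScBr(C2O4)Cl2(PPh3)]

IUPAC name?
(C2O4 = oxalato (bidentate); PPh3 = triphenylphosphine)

The 1 barium counter-ion carries a total charge of +2, so each complex ion is 2−.
Ligand charges: 1×bromo (-1 each), 1×oxalato (-2 each), 1×triphenylphosphine (neutral), 2×chloro (-1 each); total -5. So Sc + (-5) = 2−, giving Sc = +3.
Ligands are named alphabetically: bromo before chloro before oxalato before triphenylphosphine.
The complex ion is anionic, so scandium takes the -ate form scandate(III).

barium bromodichlorooxalato(triphenylphosphine)scandate(III)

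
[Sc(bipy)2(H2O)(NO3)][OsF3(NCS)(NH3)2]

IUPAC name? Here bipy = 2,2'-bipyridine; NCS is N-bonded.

Scandium is always +3 in its complexes; the cation's ligand charges sum to -1, so the complex cation is 2+.
A 1:1 salt means the anion carries the equal and opposite charge, 2−.
Anion: ligand charges sum to -4; for the ion to be 2−, Os = +2.

aquabis(2,2'-bipyridine)nitratoscandium(III) diamminetrifluoroisothiocyanatoosmate(II)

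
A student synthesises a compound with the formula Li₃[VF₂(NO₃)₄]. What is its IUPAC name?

The 3 lithium counter-ions carry a total charge of +3, so each complex ion is 3−.
Ligand charges: 4×nitrato (-1 each), 2×fluoro (-1 each); total -6. So V + (-6) = 3−, giving V = +3.
Ligands are named alphabetically: fluoro before nitrato.
The complex ion is anionic, so vanadium takes the -ate form vanadate(III).

lithium difluorotetranitratovanadate(III)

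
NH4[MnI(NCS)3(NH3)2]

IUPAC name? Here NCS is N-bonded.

ammonium diammineiodotriisothiocyanatomanganate(III)

The 1 ammonium counter-ion carries a total charge of +1, so each complex ion is 1−.
Ligand charges: 3×isothiocyanato (-1 each), 2×ammine (neutral), 1×iodo (-1 each); total -4. So Mn + (-4) = 1−, giving Mn = +3.
Ligands are named alphabetically: ammine before iodo before isothiocyanato.
The complex ion is anionic, so manganese takes the -ate form manganate(III).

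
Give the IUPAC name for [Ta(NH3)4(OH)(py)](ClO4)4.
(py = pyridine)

The 4 perchlorate counter-ions carry a total charge of -4, so each complex ion is 4+.
Ligand charges: 1×pyridine (neutral), 4×ammine (neutral), 1×hydroxo (-1 each); total -1. So Ta + (-1) = 4+, giving Ta = +5.
Ligands are named alphabetically: ammine before hydroxo before pyridine.

tetraamminehydroxo(pyridine)tantalum(V) perchlorate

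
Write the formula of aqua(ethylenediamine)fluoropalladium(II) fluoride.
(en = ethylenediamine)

[Pd(en)F(H2O)]F

Ligands: 1 ethylenediamine (en, neutral), 1 aqua (H2O, neutral), 1 fluoro (F, -1). Ligand charge sum = -1.
With Pd in oxidation state +2, the complex ion is [Pd...]^1+.
Charge balance with fluoride (-1) requires 1 complex ion per 1 fluoride.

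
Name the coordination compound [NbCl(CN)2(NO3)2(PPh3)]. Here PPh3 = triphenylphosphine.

chlorodicyanodinitrato(triphenylphosphine)niobium(V)

There is no counter-ion, so the complex is neutral overall.
Ligand charges: 2×nitrato (-1 each), 2×cyano (-1 each), 1×chloro (-1 each), 1×triphenylphosphine (neutral); total -5. So Nb + (-5) = 0, giving Nb = +5.
Ligands are named alphabetically: chloro before cyano before nitrato before triphenylphosphine.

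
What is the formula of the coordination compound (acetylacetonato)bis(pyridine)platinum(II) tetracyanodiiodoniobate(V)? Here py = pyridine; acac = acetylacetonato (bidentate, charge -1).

Cation [Pt…]: ligand charges -1, Pt(II) ⇒ ion charge 1+.
Anion [Nb…]: ligand charges -6, Nb(V) ⇒ ion charge 1−.

[Pt(acac)(py)2][Nb(CN)4I2]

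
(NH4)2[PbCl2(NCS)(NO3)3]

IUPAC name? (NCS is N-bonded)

ammonium dichloroisothiocyanatotrinitratoplumbate(IV)

The 2 ammonium counter-ions carry a total charge of +2, so each complex ion is 2−.
Ligand charges: 2×chloro (-1 each), 1×isothiocyanato (-1 each), 3×nitrato (-1 each); total -6. So Pb + (-6) = 2−, giving Pb = +4.
The complex ion is anionic, so lead takes the -ate form plumbate(IV).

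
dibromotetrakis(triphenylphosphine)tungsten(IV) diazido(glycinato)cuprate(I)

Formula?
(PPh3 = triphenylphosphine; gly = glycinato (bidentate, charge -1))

[WBr2(PPh3)4][Cu(gly)(N3)2]

Cation [W…]: ligand charges -2, W(IV) ⇒ ion charge 2+.
Anion [Cu…]: ligand charges -3, Cu(I) ⇒ ion charge 2−.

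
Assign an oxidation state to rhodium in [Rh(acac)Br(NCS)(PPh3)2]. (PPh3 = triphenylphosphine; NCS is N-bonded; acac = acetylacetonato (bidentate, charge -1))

No counter-ion: the bracketed complex is neutral.
Ligand charges: 1×Br = -1; 2×PPh3 neutral; 1×NCS = -1; 1×acac = -1; sum -3.
Rh + (-3) = 0 ⇒ Rh is +3.

+3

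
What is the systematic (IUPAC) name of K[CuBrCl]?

The 1 potassium counter-ion carries a total charge of +1, so each complex ion is 1−.
Ligand charges: 1×bromo (-1 each), 1×chloro (-1 each); total -2. So Cu + (-2) = 1−, giving Cu = +1.
Ligands are named alphabetically: bromo before chloro.
The complex ion is anionic, so copper takes the -ate form cuprate(I).

potassium bromochlorocuprate(I)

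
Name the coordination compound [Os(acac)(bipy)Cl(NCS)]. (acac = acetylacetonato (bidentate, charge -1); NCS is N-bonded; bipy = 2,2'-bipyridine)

(acetylacetonato)(2,2'-bipyridine)chloroisothiocyanatoosmium(III)

There is no counter-ion, so the complex is neutral overall.
Ligand charges: 1×acetylacetonato (-1 each), 1×isothiocyanato (-1 each), 1×chloro (-1 each), 1×2,2'-bipyridine (neutral); total -3. So Os + (-3) = 0, giving Os = +3.
Ligands are named alphabetically: acetylacetonato before bipyridine before chloro before isothiocyanato.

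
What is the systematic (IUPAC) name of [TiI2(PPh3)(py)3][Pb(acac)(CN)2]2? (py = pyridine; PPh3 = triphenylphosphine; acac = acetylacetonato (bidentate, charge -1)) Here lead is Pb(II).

Both ions are complex: the cation is named first with the plain metal name, the anion second with the -ate form; each ion's ligands are alphabetised independently.
Pb is given as +2; the anion's ligand charges sum to -3, so the complex anion is 1−.
With 2 anions per cation, the cation must be 2×1 = 2+.
Cation: ligand charges sum to -2; for the ion to be 2+, Ti = +4.

diiodotris(pyridine)(triphenylphosphine)titanium(IV) (acetylacetonato)dicyanoplumbate(II)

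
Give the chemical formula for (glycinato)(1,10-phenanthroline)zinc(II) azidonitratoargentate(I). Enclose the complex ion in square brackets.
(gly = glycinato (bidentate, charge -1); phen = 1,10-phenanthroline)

Cation [Zn…]: ligand charges -1, Zn(II) ⇒ ion charge 1+.
Anion [Ag…]: ligand charges -2, Ag(I) ⇒ ion charge 1−.

[Zn(gly)(phen)][Ag(N3)(NO3)]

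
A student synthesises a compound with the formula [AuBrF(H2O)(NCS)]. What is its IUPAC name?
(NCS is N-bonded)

aquabromofluoroisothiocyanatogold(III)

There is no counter-ion, so the complex is neutral overall.
Ligand charges: 1×aqua (neutral), 1×isothiocyanato (-1 each), 1×bromo (-1 each), 1×fluoro (-1 each); total -3. So Au + (-3) = 0, giving Au = +3.
Ligands are named alphabetically: aqua before bromo before fluoro before isothiocyanato.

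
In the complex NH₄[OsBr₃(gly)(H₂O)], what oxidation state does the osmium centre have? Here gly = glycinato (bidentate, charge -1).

1 ammonium outside the brackets (+1 each) → the complex ion is 1−.
Ligand charges: 3×Br = -3; 1×H2O neutral; 1×gly = -1; sum -4.
Os + (-4) = 1− ⇒ Os is +3.

+3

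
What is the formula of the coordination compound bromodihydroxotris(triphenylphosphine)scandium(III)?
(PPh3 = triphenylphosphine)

[ScBr(OH)2(PPh3)3]

Ligands: 3 triphenylphosphine (PPh3, neutral), 2 hydroxo (OH, -1), 1 bromo (Br, -1). Ligand charge sum = -3.
With Sc in oxidation state +3, the complex ion is [Sc...].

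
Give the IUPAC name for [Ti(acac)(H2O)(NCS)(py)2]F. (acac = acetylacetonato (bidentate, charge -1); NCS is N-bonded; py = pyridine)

(acetylacetonato)aquaisothiocyanatobis(pyridine)titanium(III) fluoride

The 1 fluoride counter-ion carries a total charge of -1, so each complex ion is 1+.
Ligand charges: 1×aqua (neutral), 1×acetylacetonato (-1 each), 1×isothiocyanato (-1 each), 2×pyridine (neutral); total -2. So Ti + (-2) = 1+, giving Ti = +3.
Ligands are named alphabetically: acetylacetonato before aqua before isothiocyanato before pyridine.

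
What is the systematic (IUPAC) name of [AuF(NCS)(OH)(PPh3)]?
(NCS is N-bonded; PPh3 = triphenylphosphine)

fluorohydroxoisothiocyanato(triphenylphosphine)gold(III)

There is no counter-ion, so the complex is neutral overall.
Ligand charges: 1×isothiocyanato (-1 each), 1×triphenylphosphine (neutral), 1×hydroxo (-1 each), 1×fluoro (-1 each); total -3. So Au + (-3) = 0, giving Au = +3.
Ligands are named alphabetically: fluoro before hydroxo before isothiocyanato before triphenylphosphine.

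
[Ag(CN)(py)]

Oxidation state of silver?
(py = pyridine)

No counter-ion: the bracketed complex is neutral.
Ligand charges: 1×CN = -1; 1×py neutral; sum -1.
Ag + (-1) = 0 ⇒ Ag is +1.

+1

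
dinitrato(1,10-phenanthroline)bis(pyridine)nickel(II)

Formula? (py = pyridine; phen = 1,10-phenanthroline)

Ligands: 2 nitrato (NO3, -1), 2 pyridine (py, neutral), 1 1,10-phenanthroline (phen, neutral). Ligand charge sum = -2.
With Ni in oxidation state +2, the complex ion is [Ni...].

[Ni(NO3)2(phen)(py)2]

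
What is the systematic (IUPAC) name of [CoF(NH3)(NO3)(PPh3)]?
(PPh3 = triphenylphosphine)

There is no counter-ion, so the complex is neutral overall.
Ligand charges: 1×nitrato (-1 each), 1×fluoro (-1 each), 1×triphenylphosphine (neutral), 1×ammine (neutral); total -2. So Co + (-2) = 0, giving Co = +2.
Ligands are named alphabetically: ammine before fluoro before nitrato before triphenylphosphine.

amminefluoronitrato(triphenylphosphine)cobalt(II)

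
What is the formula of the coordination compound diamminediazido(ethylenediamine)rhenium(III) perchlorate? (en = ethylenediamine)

Ligands: 1 ethylenediamine (en, neutral), 2 azido (N3, -1), 2 ammine (NH3, neutral). Ligand charge sum = -2.
With Re in oxidation state +3, the complex ion is [Re...]^1+.
Charge balance with perchlorate (-1) requires 1 complex ion per 1 perchlorate.

[Re(en)(N3)2(NH3)2]ClO4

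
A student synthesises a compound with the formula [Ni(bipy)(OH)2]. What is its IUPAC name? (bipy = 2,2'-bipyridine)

(2,2'-bipyridine)dihydroxonickel(II)

There is no counter-ion, so the complex is neutral overall.
Ligand charges: 1×2,2'-bipyridine (neutral), 2×hydroxo (-1 each); total -2. So Ni + (-2) = 0, giving Ni = +2.
Ligands are named alphabetically: bipyridine before hydroxo.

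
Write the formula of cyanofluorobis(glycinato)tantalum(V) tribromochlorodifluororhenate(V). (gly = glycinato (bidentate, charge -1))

Cation [Ta…]: ligand charges -4, Ta(V) ⇒ ion charge 1+.
Anion [Re…]: ligand charges -6, Re(V) ⇒ ion charge 1−.

[Ta(CN)F(gly)2][ReBr3ClF2]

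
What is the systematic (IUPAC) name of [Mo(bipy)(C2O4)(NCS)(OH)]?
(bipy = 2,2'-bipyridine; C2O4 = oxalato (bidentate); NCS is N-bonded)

(2,2'-bipyridine)hydroxoisothiocyanatooxalatomolybdenum(IV)

There is no counter-ion, so the complex is neutral overall.
Ligand charges: 1×hydroxo (-1 each), 1×2,2'-bipyridine (neutral), 1×oxalato (-2 each), 1×isothiocyanato (-1 each); total -4. So Mo + (-4) = 0, giving Mo = +4.
Ligands are named alphabetically: bipyridine before hydroxo before isothiocyanato before oxalato.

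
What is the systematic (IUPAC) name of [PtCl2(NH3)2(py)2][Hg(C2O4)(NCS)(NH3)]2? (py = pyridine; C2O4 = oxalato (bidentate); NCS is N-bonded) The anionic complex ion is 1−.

The complex anion is given as 1−; its ligand charges sum to -3, so Hg = +2.
With 2 anions per cation, the cation must be 2×1 = 2+.
Cation: ligand charges sum to -2; for the ion to be 2+, Pt = +4.

diamminedichlorobis(pyridine)platinum(IV) ammineisothiocyanatooxalatomercurate(II)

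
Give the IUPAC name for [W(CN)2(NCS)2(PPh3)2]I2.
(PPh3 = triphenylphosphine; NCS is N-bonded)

The 2 iodide counter-ions carry a total charge of -2, so each complex ion is 2+.
Ligand charges: 2×cyano (-1 each), 2×triphenylphosphine (neutral), 2×isothiocyanato (-1 each); total -4. So W + (-4) = 2+, giving W = +6.
Ligands are named alphabetically: cyano before isothiocyanato before triphenylphosphine.

dicyanodiisothiocyanatobis(triphenylphosphine)tungsten(VI) iodide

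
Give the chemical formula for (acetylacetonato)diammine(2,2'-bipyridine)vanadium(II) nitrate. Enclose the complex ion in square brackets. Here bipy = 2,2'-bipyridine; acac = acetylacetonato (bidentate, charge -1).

[V(acac)(bipy)(NH3)2]NO3

Ligands: 1 2,2'-bipyridine (bipy, neutral), 2 ammine (NH3, neutral), 1 acetylacetonato (acac, -1). Ligand charge sum = -1.
With V in oxidation state +2, the complex ion is [V...]^1+.
Charge balance with nitrate (-1) requires 1 complex ion per 1 nitrate.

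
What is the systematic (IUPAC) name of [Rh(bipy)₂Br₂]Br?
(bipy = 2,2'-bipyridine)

bis(2,2'-bipyridine)dibromorhodium(III) bromide

The 1 bromide counter-ion carries a total charge of -1, so each complex ion is 1+.
Ligand charges: 2×2,2'-bipyridine (neutral), 2×bromo (-1 each); total -2. So Rh + (-2) = 1+, giving Rh = +3.
Ligands are named alphabetically: bipyridine before bromo.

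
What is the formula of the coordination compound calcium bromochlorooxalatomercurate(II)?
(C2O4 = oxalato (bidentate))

Ligands: 1 oxalato (C2O4, -2), 1 bromo (Br, -1), 1 chloro (Cl, -1). Ligand charge sum = -4.
With Hg in oxidation state +2, the complex ion is [Hg...]^2−.
Charge balance with calcium (+2) requires 1 complex ion per 1 calcium.

Ca[HgBr(C2O4)Cl]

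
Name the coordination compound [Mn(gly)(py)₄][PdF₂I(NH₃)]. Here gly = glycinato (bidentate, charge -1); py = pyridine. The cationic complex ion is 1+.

(glycinato)tetrakis(pyridine)manganese(II) amminedifluoroiodopalladate(II)

The complex cation is given as 1+; its ligand charges sum to -1, so Mn = +2.
A 1:1 salt means the anion carries the equal and opposite charge, 1−.
Anion: ligand charges sum to -3; for the ion to be 1−, Pd = +2.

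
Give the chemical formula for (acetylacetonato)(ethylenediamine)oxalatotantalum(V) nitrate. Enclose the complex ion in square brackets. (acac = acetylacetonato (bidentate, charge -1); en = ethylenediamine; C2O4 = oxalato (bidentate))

[Ta(acac)(C2O4)(en)](NO3)2

Ligands: 1 acetylacetonato (acac, -1), 1 ethylenediamine (en, neutral), 1 oxalato (C2O4, -2). Ligand charge sum = -3.
With Ta in oxidation state +5, the complex ion is [Ta...]^2+.
Charge balance with nitrate (-1) requires 1 complex ion per 2 nitrate.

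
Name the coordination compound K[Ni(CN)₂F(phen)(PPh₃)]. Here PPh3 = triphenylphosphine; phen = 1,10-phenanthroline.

The 1 potassium counter-ion carries a total charge of +1, so each complex ion is 1−.
Ligand charges: 1×triphenylphosphine (neutral), 1×fluoro (-1 each), 2×cyano (-1 each), 1×1,10-phenanthroline (neutral); total -3. So Ni + (-3) = 1−, giving Ni = +2.
The complex ion is anionic, so nickel takes the -ate form nickelate(II).

potassium dicyanofluoro(1,10-phenanthroline)(triphenylphosphine)nickelate(II)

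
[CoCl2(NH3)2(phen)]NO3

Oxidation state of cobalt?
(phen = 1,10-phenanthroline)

1 nitrate outside the brackets (-1 each) → the complex ion is 1+.
Ligand charges: 2×NH3 neutral; 1×phen neutral; 2×Cl = -2; sum -2.
Co + (-2) = 1+ ⇒ Co is +3.

+3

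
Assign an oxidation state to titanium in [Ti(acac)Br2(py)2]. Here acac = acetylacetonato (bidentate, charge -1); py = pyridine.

No counter-ion: the bracketed complex is neutral.
Ligand charges: 2×Br = -2; 1×acac = -1; 2×py neutral; sum -3.
Ti + (-3) = 0 ⇒ Ti is +3.

+3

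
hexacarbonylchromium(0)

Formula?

Ligands: 6 carbonyl (CO, neutral). Ligand charge sum = 0.
With Cr in oxidation state 0, the complex ion is [Cr...].

[Cr(CO)6]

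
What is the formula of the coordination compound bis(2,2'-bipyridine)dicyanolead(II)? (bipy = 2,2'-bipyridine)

[Pb(bipy)2(CN)2]

Ligands: 2 cyano (CN, -1), 2 2,2'-bipyridine (bipy, neutral). Ligand charge sum = -2.
With Pb in oxidation state +2, the complex ion is [Pb...].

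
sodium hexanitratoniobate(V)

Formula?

Ligands: 6 nitrato (NO3, -1). Ligand charge sum = -6.
With Nb in oxidation state +5, the complex ion is [Nb...]^1−.
Charge balance with sodium (+1) requires 1 complex ion per 1 sodium.

Na[Nb(NO3)6]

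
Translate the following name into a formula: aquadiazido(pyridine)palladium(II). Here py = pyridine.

Ligands: 1 pyridine (py, neutral), 1 aqua (H2O, neutral), 2 azido (N3, -1). Ligand charge sum = -2.
With Pd in oxidation state +2, the complex ion is [Pd...].

[Pd(H2O)(N3)2(py)]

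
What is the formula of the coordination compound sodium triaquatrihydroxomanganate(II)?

Na[Mn(H2O)3(OH)3]

Ligands: 3 aqua (H2O, neutral), 3 hydroxo (OH, -1). Ligand charge sum = -3.
With Mn in oxidation state +2, the complex ion is [Mn...]^1−.
Charge balance with sodium (+1) requires 1 complex ion per 1 sodium.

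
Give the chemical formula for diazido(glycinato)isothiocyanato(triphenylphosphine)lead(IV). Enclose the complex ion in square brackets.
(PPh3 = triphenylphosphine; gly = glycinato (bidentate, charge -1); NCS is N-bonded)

[Pb(gly)(N3)2(NCS)(PPh3)]

Ligands: 1 triphenylphosphine (PPh3, neutral), 1 glycinato (gly, -1), 2 azido (N3, -1), 1 isothiocyanato (NCS, -1). Ligand charge sum = -4.
With Pb in oxidation state +4, the complex ion is [Pb...].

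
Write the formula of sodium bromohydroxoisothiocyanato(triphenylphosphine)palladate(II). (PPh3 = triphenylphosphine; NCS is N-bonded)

Na[PdBr(NCS)(OH)(PPh3)]

Ligands: 1 triphenylphosphine (PPh3, neutral), 1 isothiocyanato (NCS, -1), 1 bromo (Br, -1), 1 hydroxo (OH, -1). Ligand charge sum = -3.
With Pd in oxidation state +2, the complex ion is [Pd...]^1−.
Charge balance with sodium (+1) requires 1 complex ion per 1 sodium.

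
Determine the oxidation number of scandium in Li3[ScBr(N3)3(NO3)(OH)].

+3

3 lithium outside the brackets (+1 each) → the complex ion is 3−.
Ligand charges: 1×Br = -1; 3×N3 = -3; 1×OH = -1; 1×NO3 = -1; sum -6.
Sc + (-6) = 3− ⇒ Sc is +3.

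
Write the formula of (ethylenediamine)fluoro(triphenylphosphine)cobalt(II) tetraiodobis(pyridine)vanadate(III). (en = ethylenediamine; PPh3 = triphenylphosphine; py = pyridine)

[Co(en)F(PPh3)][VI4(py)2]

Cation [Co…]: ligand charges -1, Co(II) ⇒ ion charge 1+.
Anion [V…]: ligand charges -4, V(III) ⇒ ion charge 1−.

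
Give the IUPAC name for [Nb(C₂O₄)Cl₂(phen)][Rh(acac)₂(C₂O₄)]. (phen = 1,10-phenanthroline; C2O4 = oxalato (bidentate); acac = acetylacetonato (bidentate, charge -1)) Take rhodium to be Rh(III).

Rh is given as +3; the anion's ligand charges sum to -4, so the complex anion is 1−.
A 1:1 salt means the cation carries the equal and opposite charge, 1+.
Cation: ligand charges sum to -4; for the ion to be 1+, Nb = +5.

dichlorooxalato(1,10-phenanthroline)niobium(V) bis(acetylacetonato)oxalatorhodate(III)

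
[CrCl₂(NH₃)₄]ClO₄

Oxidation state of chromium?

1 perchlorate outside the brackets (-1 each) → the complex ion is 1+.
Ligand charges: 4×NH3 neutral; 2×Cl = -2; sum -2.
Cr + (-2) = 1+ ⇒ Cr is +3.

+3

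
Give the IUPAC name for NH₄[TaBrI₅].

The 1 ammonium counter-ion carries a total charge of +1, so each complex ion is 1−.
Ligand charges: 1×bromo (-1 each), 5×iodo (-1 each); total -6. So Ta + (-6) = 1−, giving Ta = +5.
Ligands are named alphabetically: bromo before iodo.
The complex ion is anionic, so tantalum takes the -ate form tantalate(V).

ammonium bromopentaiodotantalate(V)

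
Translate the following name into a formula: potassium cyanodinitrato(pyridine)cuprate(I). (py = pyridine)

Ligands: 1 pyridine (py, neutral), 1 cyano (CN, -1), 2 nitrato (NO3, -1). Ligand charge sum = -3.
With Cu in oxidation state +1, the complex ion is [Cu...]^2−.
Charge balance with potassium (+1) requires 1 complex ion per 2 potassium.

K2[Cu(CN)(NO3)2(py)]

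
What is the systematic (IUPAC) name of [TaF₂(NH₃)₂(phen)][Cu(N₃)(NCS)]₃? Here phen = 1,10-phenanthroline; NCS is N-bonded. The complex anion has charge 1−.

Both ions are complex: the cation is named first with the plain metal name, the anion second with the -ate form; each ion's ligands are alphabetised independently.
The complex anion is given as 1−; its ligand charges sum to -2, so Cu = +1.
With 3 anions per cation, the cation must be 3×1 = 3+.
Cation: ligand charges sum to -2; for the ion to be 3+, Ta = +5.

diamminedifluoro(1,10-phenanthroline)tantalum(V) azidoisothiocyanatocuprate(I)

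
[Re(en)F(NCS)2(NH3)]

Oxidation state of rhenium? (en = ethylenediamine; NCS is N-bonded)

+3

No counter-ion: the bracketed complex is neutral.
Ligand charges: 1×NH3 neutral; 1×en neutral; 2×NCS = -2; 1×F = -1; sum -3.
Re + (-3) = 0 ⇒ Re is +3.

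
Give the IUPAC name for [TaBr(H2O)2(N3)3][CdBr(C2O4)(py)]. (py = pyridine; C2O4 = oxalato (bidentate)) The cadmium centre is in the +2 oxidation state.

diaquatriazidobromotantalum(V) bromooxalato(pyridine)cadmate(II)

Cd is given as +2; the anion's ligand charges sum to -3, so the complex anion is 1−.
A 1:1 salt means the cation carries the equal and opposite charge, 1+.
Cation: ligand charges sum to -4; for the ion to be 1+, Ta = +5.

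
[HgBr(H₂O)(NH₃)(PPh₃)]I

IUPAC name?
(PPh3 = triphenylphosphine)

ammineaquabromo(triphenylphosphine)mercury(II) iodide

The 1 iodide counter-ion carries a total charge of -1, so each complex ion is 1+.
Ligand charges: 1×aqua (neutral), 1×triphenylphosphine (neutral), 1×bromo (-1 each), 1×ammine (neutral); total -1. So Hg + (-1) = 1+, giving Hg = +2.
Ligands are named alphabetically: ammine before aqua before bromo before triphenylphosphine.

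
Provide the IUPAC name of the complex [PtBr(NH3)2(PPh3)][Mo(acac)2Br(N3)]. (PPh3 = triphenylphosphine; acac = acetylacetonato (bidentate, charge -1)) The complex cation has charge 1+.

Both ions are complex: the cation is named first with the plain metal name, the anion second with the -ate form; each ion's ligands are alphabetised independently.
The complex cation is given as 1+; its ligand charges sum to -1, so Pt = +2.
A 1:1 salt means the anion carries the equal and opposite charge, 1−.
Anion: ligand charges sum to -4; for the ion to be 1−, Mo = +3.

diamminebromo(triphenylphosphine)platinum(II) bis(acetylacetonato)azidobromomolybdate(III)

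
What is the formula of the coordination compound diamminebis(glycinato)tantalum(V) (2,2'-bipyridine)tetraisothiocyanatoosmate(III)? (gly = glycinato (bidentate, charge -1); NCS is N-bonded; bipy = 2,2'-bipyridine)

[Ta(gly)2(NH3)2][Os(bipy)(NCS)4]3

Cation [Ta…]: ligand charges -2, Ta(V) ⇒ ion charge 3+.
Anion [Os…]: ligand charges -4, Os(III) ⇒ ion charge 1−.
One 3+ cation requires 3 of the 1− anion.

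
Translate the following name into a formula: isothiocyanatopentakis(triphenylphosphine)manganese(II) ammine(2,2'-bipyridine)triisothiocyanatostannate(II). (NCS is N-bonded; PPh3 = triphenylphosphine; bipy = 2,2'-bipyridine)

Cation [Mn…]: ligand charges -1, Mn(II) ⇒ ion charge 1+.
Anion [Sn…]: ligand charges -3, Sn(II) ⇒ ion charge 1−.

[Mn(NCS)(PPh3)5][Sn(bipy)(NCS)3(NH3)]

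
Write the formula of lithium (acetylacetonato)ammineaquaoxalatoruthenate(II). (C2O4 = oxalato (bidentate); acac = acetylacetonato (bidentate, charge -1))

Ligands: 1 oxalato (C2O4, -2), 1 aqua (H2O, neutral), 1 acetylacetonato (acac, -1), 1 ammine (NH3, neutral). Ligand charge sum = -3.
With Ru in oxidation state +2, the complex ion is [Ru...]^1−.
Charge balance with lithium (+1) requires 1 complex ion per 1 lithium.

Li[Ru(acac)(C2O4)(H2O)(NH3)]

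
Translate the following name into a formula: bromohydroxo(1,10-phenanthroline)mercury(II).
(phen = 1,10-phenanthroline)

Ligands: 1 1,10-phenanthroline (phen, neutral), 1 bromo (Br, -1), 1 hydroxo (OH, -1). Ligand charge sum = -2.
With Hg in oxidation state +2, the complex ion is [Hg...].

[HgBr(OH)(phen)]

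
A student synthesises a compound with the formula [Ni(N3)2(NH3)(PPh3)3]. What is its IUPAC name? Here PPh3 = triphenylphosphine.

There is no counter-ion, so the complex is neutral overall.
Ligand charges: 1×ammine (neutral), 3×triphenylphosphine (neutral), 2×azido (-1 each); total -2. So Ni + (-2) = 0, giving Ni = +2.
Ligands are named alphabetically: ammine before azido before triphenylphosphine.

amminediazidotris(triphenylphosphine)nickel(II)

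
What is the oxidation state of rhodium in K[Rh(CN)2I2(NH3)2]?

1 potassium outside the brackets (+1 each) → the complex ion is 1−.
Ligand charges: 2×NH3 neutral; 2×I = -2; 2×CN = -2; sum -4.
Rh + (-4) = 1− ⇒ Rh is +3.

+3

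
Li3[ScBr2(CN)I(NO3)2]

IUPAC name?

The 3 lithium counter-ions carry a total charge of +3, so each complex ion is 3−.
Ligand charges: 2×bromo (-1 each), 1×cyano (-1 each), 2×nitrato (-1 each), 1×iodo (-1 each); total -6. So Sc + (-6) = 3−, giving Sc = +3.
Ligands are named alphabetically: bromo before cyano before iodo before nitrato.
The complex ion is anionic, so scandium takes the -ate form scandate(III).

lithium dibromocyanoiododinitratoscandate(III)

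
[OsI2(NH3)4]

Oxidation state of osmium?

No counter-ion: the bracketed complex is neutral.
Ligand charges: 2×I = -2; 4×NH3 neutral; sum -2.
Os + (-2) = 0 ⇒ Os is +2.

+2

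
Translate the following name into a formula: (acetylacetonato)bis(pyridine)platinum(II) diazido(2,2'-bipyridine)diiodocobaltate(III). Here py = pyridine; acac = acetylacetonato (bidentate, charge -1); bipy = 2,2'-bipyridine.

Cation [Pt…]: ligand charges -1, Pt(II) ⇒ ion charge 1+.
Anion [Co…]: ligand charges -4, Co(III) ⇒ ion charge 1−.
One 1+ cation balances one 1− anion.

[Pt(acac)(py)2][Co(bipy)I2(N3)2]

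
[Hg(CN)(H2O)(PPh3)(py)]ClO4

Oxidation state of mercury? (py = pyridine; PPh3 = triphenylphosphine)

+2

1 perchlorate outside the brackets (-1 each) → the complex ion is 1+.
Ligand charges: 1×H2O neutral; 1×CN = -1; 1×py neutral; 1×PPh3 neutral; sum -1.
Hg + (-1) = 1+ ⇒ Hg is +2.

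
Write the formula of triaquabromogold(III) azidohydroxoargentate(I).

[AuBr(H2O)3][Ag(N3)(OH)]2

Cation [Au…]: ligand charges -1, Au(III) ⇒ ion charge 2+.
Anion [Ag…]: ligand charges -2, Ag(I) ⇒ ion charge 1−.
One 2+ cation requires 2 of the 1− anion.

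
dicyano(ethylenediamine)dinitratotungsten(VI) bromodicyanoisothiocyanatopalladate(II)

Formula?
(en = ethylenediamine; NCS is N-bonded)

[W(CN)2(en)(NO3)2][PdBr(CN)2(NCS)]

Cation [W…]: ligand charges -4, W(VI) ⇒ ion charge 2+.
Anion [Pd…]: ligand charges -4, Pd(II) ⇒ ion charge 2−.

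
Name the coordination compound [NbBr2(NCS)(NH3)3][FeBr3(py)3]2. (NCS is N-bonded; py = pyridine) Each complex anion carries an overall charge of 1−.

Both ions are complex: the cation is named first with the plain metal name, the anion second with the -ate form; each ion's ligands are alphabetised independently.
The complex anion is given as 1−; its ligand charges sum to -3, so Fe = +2.
With 2 anions per cation, the cation must be 2×1 = 2+.
Cation: ligand charges sum to -3; for the ion to be 2+, Nb = +5.

triamminedibromoisothiocyanatoniobium(V) tribromotris(pyridine)ferrate(II)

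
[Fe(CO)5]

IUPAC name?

There is no counter-ion, so the complex is neutral overall.
Ligand charges: 5×carbonyl (neutral); total 0. So Fe + (0) = 0, giving Fe = 0.

pentacarbonyliron(0)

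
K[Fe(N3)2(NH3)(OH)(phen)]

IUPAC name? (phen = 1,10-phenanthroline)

The 1 potassium counter-ion carries a total charge of +1, so each complex ion is 1−.
Ligand charges: 2×azido (-1 each), 1×1,10-phenanthroline (neutral), 1×hydroxo (-1 each), 1×ammine (neutral); total -3. So Fe + (-3) = 1−, giving Fe = +2.
Ligands are named alphabetically: ammine before azido before hydroxo before phenanthroline.
The complex ion is anionic, so iron takes the -ate form ferrate(II).

potassium amminediazidohydroxo(1,10-phenanthroline)ferrate(II)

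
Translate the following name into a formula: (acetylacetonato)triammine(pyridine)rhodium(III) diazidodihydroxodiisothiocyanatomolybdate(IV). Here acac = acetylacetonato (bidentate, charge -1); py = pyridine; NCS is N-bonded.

[Rh(acac)(NH3)3(py)][Mo(N3)2(NCS)2(OH)2]

Cation [Rh…]: ligand charges -1, Rh(III) ⇒ ion charge 2+.
Anion [Mo…]: ligand charges -6, Mo(IV) ⇒ ion charge 2−.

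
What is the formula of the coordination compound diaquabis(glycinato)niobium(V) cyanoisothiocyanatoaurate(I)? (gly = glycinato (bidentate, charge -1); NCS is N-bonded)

[Nb(gly)2(H2O)2][Au(CN)(NCS)]3

Cation [Nb…]: ligand charges -2, Nb(V) ⇒ ion charge 3+.
Anion [Au…]: ligand charges -2, Au(I) ⇒ ion charge 1−.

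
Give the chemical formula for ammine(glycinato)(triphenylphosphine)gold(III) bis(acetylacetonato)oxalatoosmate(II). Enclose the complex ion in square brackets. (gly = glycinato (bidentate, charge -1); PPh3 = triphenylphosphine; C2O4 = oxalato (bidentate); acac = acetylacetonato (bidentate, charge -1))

Cation [Au…]: ligand charges -1, Au(III) ⇒ ion charge 2+.
Anion [Os…]: ligand charges -4, Os(II) ⇒ ion charge 2−.
One 2+ cation balances one 2− anion.

[Au(gly)(NH3)(PPh3)][Os(acac)2(C2O4)]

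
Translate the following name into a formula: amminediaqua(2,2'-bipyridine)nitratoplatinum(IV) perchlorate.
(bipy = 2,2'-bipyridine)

Ligands: 1 2,2'-bipyridine (bipy, neutral), 2 aqua (H2O, neutral), 1 nitrato (NO3, -1), 1 ammine (NH3, neutral). Ligand charge sum = -1.
Charge balance with perchlorate (-1) requires 1 complex ion per 3 perchlorate.

[Pt(bipy)(H2O)2(NH3)(NO3)](ClO4)3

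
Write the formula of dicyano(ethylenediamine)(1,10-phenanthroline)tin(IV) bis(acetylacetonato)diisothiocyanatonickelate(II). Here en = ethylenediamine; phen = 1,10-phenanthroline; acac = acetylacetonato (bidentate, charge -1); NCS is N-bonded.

Cation [Sn…]: ligand charges -2, Sn(IV) ⇒ ion charge 2+.
Anion [Ni…]: ligand charges -4, Ni(II) ⇒ ion charge 2−.

[Sn(CN)2(en)(phen)][Ni(acac)2(NCS)2]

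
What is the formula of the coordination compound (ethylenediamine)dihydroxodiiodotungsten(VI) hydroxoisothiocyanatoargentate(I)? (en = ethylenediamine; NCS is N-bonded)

Cation [W…]: ligand charges -4, W(VI) ⇒ ion charge 2+.
Anion [Ag…]: ligand charges -2, Ag(I) ⇒ ion charge 1−.

[W(en)I2(OH)2][Ag(NCS)(OH)]2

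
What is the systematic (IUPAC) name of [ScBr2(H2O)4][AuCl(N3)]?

tetraaquadibromoscandium(III) azidochloroaurate(I)

Both ions are complex: the cation is named first with the plain metal name, the anion second with the -ate form; each ion's ligands are alphabetised independently.
Scandium is always +3 in its complexes; the cation's ligand charges sum to -2, so the complex cation is 1+.
A 1:1 salt means the anion carries the equal and opposite charge, 1−.
Anion: ligand charges sum to -2; for the ion to be 1−, Au = +1.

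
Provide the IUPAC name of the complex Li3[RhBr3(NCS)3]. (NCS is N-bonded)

lithium tribromotriisothiocyanatorhodate(III)

The 3 lithium counter-ions carry a total charge of +3, so each complex ion is 3−.
Ligand charges: 3×isothiocyanato (-1 each), 3×bromo (-1 each); total -6. So Rh + (-6) = 3−, giving Rh = +3.
Ligands are named alphabetically: bromo before isothiocyanato.
The complex ion is anionic, so rhodium takes the -ate form rhodate(III).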